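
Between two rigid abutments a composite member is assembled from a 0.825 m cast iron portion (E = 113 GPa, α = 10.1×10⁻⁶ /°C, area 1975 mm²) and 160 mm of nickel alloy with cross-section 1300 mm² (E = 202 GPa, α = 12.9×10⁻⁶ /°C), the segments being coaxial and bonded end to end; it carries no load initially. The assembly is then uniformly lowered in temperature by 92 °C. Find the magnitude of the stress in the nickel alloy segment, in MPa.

If the supports were absent, the total length change would be Σ αᵢΔT Lᵢ = 10.1×10⁻⁶×92×825 + 12.9×10⁻⁶×92×160 = 0.9565 mm.
Since the ends are fixed, an axial force P builds up, equal in every segment, with P · Σ Lᵢ/(AᵢEᵢ) = δ_free.
Σ Lᵢ/(AᵢEᵢ) = 825/(1975×113×10³) + 160/(1300×202×10³) = 4.306×10⁻⁶ mm/N.
Hence P = δ_free / Σ(L/AE) = 0.9565/4.306×10⁻⁶ = 222.1 kN (tensile).
σ_{nickel alloy} = P / A = 222100 / 1300 = 170.9 MPa.

σ ≈ 171 MPa (tensile)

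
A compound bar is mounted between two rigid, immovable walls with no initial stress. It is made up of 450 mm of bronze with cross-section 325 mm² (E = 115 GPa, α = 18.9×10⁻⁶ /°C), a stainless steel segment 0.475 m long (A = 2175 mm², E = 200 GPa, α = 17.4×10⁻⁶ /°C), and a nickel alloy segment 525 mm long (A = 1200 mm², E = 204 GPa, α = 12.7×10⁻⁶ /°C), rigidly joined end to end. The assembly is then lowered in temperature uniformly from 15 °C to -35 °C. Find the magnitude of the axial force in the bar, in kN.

P ≈ 76.7 kN (tensile)

If the supports were absent, the total length change would be Σ αᵢΔT Lᵢ = 18.9×10⁻⁶×50×450 + 17.4×10⁻⁶×50×475 + 12.7×10⁻⁶×50×525 = 1.172 mm.
The rigid supports impose zero overall length change; the single axial force P common to all segments must satisfy P Σ Lᵢ/(AᵢEᵢ) = δ_free.
Σ Lᵢ/(AᵢEᵢ) = 450/(325×115×10³) + 475/(2175×200×10³) + 525/(1200×204×10³) = 1.528×10⁻⁵ mm/N.
P = 1.172 / 1.528×10⁻⁵ = 76710 N = 76.71 kN, tensile.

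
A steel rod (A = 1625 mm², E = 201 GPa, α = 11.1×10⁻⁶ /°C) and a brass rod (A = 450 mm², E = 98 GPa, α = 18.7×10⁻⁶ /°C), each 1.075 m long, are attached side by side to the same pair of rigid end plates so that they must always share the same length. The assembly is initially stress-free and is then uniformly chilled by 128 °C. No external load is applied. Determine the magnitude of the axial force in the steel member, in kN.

P ≈ 37.8 kN (compressive in the steel)

Both members must finish at the same length. With the larger α, the brass tends to over-contract; the plates restrain it, putting the brass in tension and the steel in compression. With no external load the two internal forces are equal and opposite, magnitude P.
Compatibility of the two members (thermal + elastic change equal): (α₁ − α₂)ΔT = P·[1/(A₁E₁) + 1/(A₂E₂)].
|α₁ − α₂|·ΔT = 7.6×10⁻⁶ × 128 = 0.0009728.
1/(A₁E₁) + 1/(A₂E₂) = 1/(1625×201×10³) + 1/(450×98×10³) = 2.574×10⁻⁸ N⁻¹.
So P = 0.0009728 / 2.574×10⁻⁸ = 37.8 kN.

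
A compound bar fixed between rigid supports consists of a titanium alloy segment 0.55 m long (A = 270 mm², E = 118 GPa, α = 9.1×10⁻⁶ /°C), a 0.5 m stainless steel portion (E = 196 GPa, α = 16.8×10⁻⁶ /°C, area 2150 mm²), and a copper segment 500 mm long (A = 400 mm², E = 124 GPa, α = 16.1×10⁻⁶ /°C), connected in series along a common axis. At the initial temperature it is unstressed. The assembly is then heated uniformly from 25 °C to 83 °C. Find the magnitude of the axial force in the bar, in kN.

P ≈ 43.6 kN (compressive)

Free thermal expansion of the whole bar: Σ αᵢΔT Lᵢ = 9.1×10⁻⁶×58×550 + 16.8×10⁻⁶×58×500 + 16.1×10⁻⁶×58×500 = 1.244 mm.
Since the ends are fixed, an axial force P builds up, equal in every segment, with P · Σ Lᵢ/(AᵢEᵢ) = δ_free.
Σ Lᵢ/(AᵢEᵢ) = 550/(270×118×10³) + 500/(2150×196×10³) + 500/(400×124×10³) = 2.853×10⁻⁵ mm/N.
So P = 1.244 / 2.853×10⁻⁵ = 43.62 kN, compressive.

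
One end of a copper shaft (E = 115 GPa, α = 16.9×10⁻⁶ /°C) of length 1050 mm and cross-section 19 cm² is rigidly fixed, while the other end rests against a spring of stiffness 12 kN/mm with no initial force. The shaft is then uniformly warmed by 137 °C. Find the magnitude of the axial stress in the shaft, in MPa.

Free thermal expansion: δ_free = αΔT L = 16.9×10⁻⁶ × 137 × 1050 = 2.431 mm.
Let P be the compressive force at the spring. The shaft shortens elastically by PL/(AE) and the spring compresses by P/k; together these equal δ_free.
So P = δ_free / [L/(AE) + 1/k] = 2.431 / [ 1050/(1900×115×10³) + 1/(12×10³) ].
P = 2.431 / 8.814×10⁻⁵ = 27580 N.
σ = P/A = 27580/1900 = 14.52 MPa.

σ ≈ 14.5 MPa (compressive)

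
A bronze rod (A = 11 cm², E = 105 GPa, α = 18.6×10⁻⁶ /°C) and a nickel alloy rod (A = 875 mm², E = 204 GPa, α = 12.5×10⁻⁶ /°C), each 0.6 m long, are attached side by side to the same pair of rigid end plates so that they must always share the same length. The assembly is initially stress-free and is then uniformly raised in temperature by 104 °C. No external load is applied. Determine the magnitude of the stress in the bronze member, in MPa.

Both members must finish at the same length. With the larger α, the bronze tends to over-expand; the plates restrain it, putting the bronze in compression and the nickel alloy in tension. With no external load the two internal forces are equal and opposite, magnitude P.
Setting the final lengths equal and cancelling L: (α₁ − α₂)ΔT = P/(A₁E₁) + P/(A₂E₂).
|α₁ − α₂|·ΔT = 6.1×10⁻⁶ × 104 = 0.0006344.
1/(A₁E₁) + 1/(A₂E₂) = 1/(1100×105×10³) + 1/(875×204×10³) = 1.426×10⁻⁸ N⁻¹.
P = 0.0006344 / 1.426×10⁻⁸ = 44490 N = 44.49 kN.
σ_{bronze} = P/A₁ = 44490/1100 = 40.44 MPa, compressive.

σ ≈ 40.4 MPa (compressive)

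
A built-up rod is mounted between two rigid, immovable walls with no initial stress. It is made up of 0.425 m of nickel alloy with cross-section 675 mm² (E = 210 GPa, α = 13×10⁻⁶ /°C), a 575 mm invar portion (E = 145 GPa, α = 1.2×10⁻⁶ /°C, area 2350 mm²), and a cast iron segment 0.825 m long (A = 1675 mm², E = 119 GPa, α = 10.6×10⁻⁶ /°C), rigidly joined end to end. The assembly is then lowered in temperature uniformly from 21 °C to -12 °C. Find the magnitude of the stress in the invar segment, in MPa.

σ ≈ 23.8 MPa (tensile)

If the supports were absent, the total length change would be Σ αᵢΔT Lᵢ = 13×10⁻⁶×33×425 + 1.2×10⁻⁶×33×575 + 10.6×10⁻⁶×33×825 = 0.4937 mm.
Since the ends are fixed, an axial force P builds up, equal in every segment, with P · Σ Lᵢ/(AᵢEᵢ) = δ_free.
Σ Lᵢ/(AᵢEᵢ) = 425/(675×210×10³) + 575/(2350×145×10³) + 825/(1675×119×10³) = 8.825×10⁻⁶ mm/N.
So P = 0.4937 / 8.825×10⁻⁶ = 55.94 kN, tensile.
σ_{invar} = P / A = 55940 / 2350 = 23.81 MPa.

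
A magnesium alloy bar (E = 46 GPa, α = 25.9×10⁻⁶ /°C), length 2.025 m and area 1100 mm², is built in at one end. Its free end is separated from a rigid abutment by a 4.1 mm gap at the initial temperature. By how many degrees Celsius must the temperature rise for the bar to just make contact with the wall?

The gap closes when αΔT L = 4.1 mm, since the bar is still unstressed at that instant.
ΔT = 4.1 / (25.9×10⁻⁶ × 2025) = 78.17 °C.

ΔT ≈ 78.2 °C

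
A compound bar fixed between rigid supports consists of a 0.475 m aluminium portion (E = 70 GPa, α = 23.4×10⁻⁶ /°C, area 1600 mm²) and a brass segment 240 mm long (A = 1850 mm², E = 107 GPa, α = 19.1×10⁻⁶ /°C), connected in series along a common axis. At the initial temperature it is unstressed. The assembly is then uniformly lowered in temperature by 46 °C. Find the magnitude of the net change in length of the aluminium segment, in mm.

|ΔL| ≈ 0.0503 mm

If the supports were absent, the total length change would be Σ αᵢΔT Lᵢ = 23.4×10⁻⁶×46×475 + 19.1×10⁻⁶×46×240 = 0.7222 mm.
Since the ends are fixed, an axial force P builds up, equal in every segment, with P · Σ Lᵢ/(AᵢEᵢ) = δ_free.
The series flexibility is Σ Lᵢ/(AᵢEᵢ) = 475/(1600×70×10³) + 240/(1850×107×10³) = 5.453×10⁻⁶ mm/N.
Hence P = δ_free / Σ(L/AE) = 0.7222/5.453×10⁻⁶ = 132.4 kN (tensile).
For the aluminium segment, free thermal change = 23.4×10⁻⁶×46×475 = 0.5113 mm and elastic change from P = 132400×475/(1600×70×10³) = 0.5616 mm; these oppose, so the net change is 0.0503 mm (segment lengthens).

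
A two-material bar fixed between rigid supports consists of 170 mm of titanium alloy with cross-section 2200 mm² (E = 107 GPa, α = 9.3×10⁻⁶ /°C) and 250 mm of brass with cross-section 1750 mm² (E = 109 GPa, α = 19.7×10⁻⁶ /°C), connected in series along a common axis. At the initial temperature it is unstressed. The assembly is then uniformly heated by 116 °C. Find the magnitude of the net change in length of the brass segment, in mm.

|ΔL| ≈ 0.0847 mm

Free thermal expansion of the whole bar: Σ αᵢΔT Lᵢ = 9.3×10⁻⁶×116×170 + 19.7×10⁻⁶×116×250 = 0.7547 mm.
The walls prevent any net length change, so an axial force P (same in every segment) develops. Compatibility: P · Σ Lᵢ/(AᵢEᵢ) = δ_free.
The series flexibility is Σ Lᵢ/(AᵢEᵢ) = 170/(2200×107×10³) + 250/(1750×109×10³) = 2.033×10⁻⁶ mm/N.
So P = 0.7547 / 2.033×10⁻⁶ = 371.3 kN, compressive.
For the brass segment, free thermal change = 19.7×10⁻⁶×116×250 = 0.5713 mm and elastic change from P = 371300×250/(1750×109×10³) = 0.4866 mm; these oppose, so the net change is 0.0847 mm (segment lengthens).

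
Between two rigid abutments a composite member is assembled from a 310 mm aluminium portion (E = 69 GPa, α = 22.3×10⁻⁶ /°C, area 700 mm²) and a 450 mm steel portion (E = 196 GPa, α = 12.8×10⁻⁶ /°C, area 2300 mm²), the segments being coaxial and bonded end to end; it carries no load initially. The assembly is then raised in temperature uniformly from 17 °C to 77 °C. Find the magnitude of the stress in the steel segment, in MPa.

σ ≈ 44.6 MPa (compressive)

With the walls removed the bar would change length by δ_free = Σ αᵢΔT Lᵢ = 22.3×10⁻⁶×60×310 + 12.8×10⁻⁶×60×450 = 0.7604 mm.
The rigid supports impose zero overall length change; the single axial force P common to all segments must satisfy P Σ Lᵢ/(AᵢEᵢ) = δ_free.
The series flexibility is Σ Lᵢ/(AᵢEᵢ) = 310/(700×69×10³) + 450/(2300×196×10³) = 7.416×10⁻⁶ mm/N.
So P = 0.7604 / 7.416×10⁻⁶ = 102.5 kN, compressive.
σ_{steel} = P / A = 102500 / 2300 = 44.58 MPa.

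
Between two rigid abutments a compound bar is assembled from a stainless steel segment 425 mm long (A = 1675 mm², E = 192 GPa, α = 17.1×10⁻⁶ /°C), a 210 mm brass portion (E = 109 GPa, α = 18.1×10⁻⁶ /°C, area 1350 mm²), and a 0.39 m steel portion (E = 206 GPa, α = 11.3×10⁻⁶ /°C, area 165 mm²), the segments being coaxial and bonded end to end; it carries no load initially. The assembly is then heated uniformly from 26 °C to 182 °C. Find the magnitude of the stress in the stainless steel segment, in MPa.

σ ≈ 101 MPa (compressive)

Free thermal expansion of the whole bar: Σ αᵢΔT Lᵢ = 17.1×10⁻⁶×156×425 + 18.1×10⁻⁶×156×210 + 11.3×10⁻⁶×156×390 = 2.414 mm.
Since the ends are fixed, an axial force P builds up, equal in every segment, with P · Σ Lᵢ/(AᵢEᵢ) = δ_free.
Σ Lᵢ/(AᵢEᵢ) = 425/(1675×192×10³) + 210/(1350×109×10³) + 390/(165×206×10³) = 1.422×10⁻⁵ mm/N.
So P = 2.414 / 1.422×10⁻⁵ = 169.7 kN, compressive.
σ_{stainless steel} = P / A = 169700 / 1675 = 101.3 MPa.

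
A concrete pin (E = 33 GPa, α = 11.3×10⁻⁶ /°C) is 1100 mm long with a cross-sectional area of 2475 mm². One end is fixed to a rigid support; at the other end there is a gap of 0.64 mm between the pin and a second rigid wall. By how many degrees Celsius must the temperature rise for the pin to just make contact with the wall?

ΔT ≈ 51.5 °C

The gap closes when αΔT L = 0.64 mm, since the pin is still unstressed at that instant.
ΔT = 0.64 / (11.3×10⁻⁶ × 1100) = 51.49 °C.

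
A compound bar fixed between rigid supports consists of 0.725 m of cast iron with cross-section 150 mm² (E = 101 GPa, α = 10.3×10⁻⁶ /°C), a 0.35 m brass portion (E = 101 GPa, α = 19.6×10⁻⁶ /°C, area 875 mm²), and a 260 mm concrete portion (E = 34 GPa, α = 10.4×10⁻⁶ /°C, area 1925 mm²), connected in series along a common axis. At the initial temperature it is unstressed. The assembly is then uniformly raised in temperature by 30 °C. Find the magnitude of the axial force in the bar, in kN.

P ≈ 9.16 kN (compressive)

If the supports were absent, the total length change would be Σ αᵢΔT Lᵢ = 10.3×10⁻⁶×30×725 + 19.6×10⁻⁶×30×350 + 10.4×10⁻⁶×30×260 = 0.5109 mm.
The rigid supports impose zero overall length change; the single axial force P common to all segments must satisfy P Σ Lᵢ/(AᵢEᵢ) = δ_free.
Σ Lᵢ/(AᵢEᵢ) = 725/(150×101×10³) + 350/(875×101×10³) + 260/(1925×34×10³) = 5.579×10⁻⁵ mm/N.
Hence P = δ_free / Σ(L/AE) = 0.5109/5.579×10⁻⁵ = 9.159 kN (compressive).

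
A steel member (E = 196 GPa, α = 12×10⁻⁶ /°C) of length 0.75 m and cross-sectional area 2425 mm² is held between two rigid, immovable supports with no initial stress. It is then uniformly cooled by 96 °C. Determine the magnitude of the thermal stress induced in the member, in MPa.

σ ≈ 226 MPa (tensile)

The supports are rigid, so the total axial strain is zero. The restrained thermal strain is ε = αΔT = 12×10⁻⁶ × 96 = 1152×10⁻⁶.
σ = EαΔT = 196×10³ × 12×10⁻⁶ × 96 = 225.8 MPa (tensile; the member is trying to contract).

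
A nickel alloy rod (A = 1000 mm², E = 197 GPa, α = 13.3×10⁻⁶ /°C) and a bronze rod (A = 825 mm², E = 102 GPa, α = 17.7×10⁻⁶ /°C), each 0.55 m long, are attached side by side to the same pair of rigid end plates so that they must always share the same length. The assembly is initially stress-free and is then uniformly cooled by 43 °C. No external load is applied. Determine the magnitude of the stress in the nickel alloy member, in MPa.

Equilibrium of a rigid end plate with no external load gives equal and opposite internal forces ±P in the two members. Since α_{bronze} > α_{nickel alloy}, cooling drives the bronze into tension and the nickel alloy into compression.
Equating the net (thermal + elastic) strains gives |α₁ − α₂|·ΔT = P·[1/(A₁E₁) + 1/(A₂E₂)].
|α₁ − α₂|·ΔT = 4.4×10⁻⁶ × 43 = 0.0001892.
1/(A₁E₁) + 1/(A₂E₂) = 1/(1000×197×10³) + 1/(825×102×10³) = 1.696×10⁻⁸ N⁻¹.
P = 0.0001892 / 1.696×10⁻⁸ = 11160 N = 11.16 kN.
σ_{nickel alloy} = P/A₁ = 11160/1000 = 11.16 MPa, compressive.

σ ≈ 11.2 MPa (compressive)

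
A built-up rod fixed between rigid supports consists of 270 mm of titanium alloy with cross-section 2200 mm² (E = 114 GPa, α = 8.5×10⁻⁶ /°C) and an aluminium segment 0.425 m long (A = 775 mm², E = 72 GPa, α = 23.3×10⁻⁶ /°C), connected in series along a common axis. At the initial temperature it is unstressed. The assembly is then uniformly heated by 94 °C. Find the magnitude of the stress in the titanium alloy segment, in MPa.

Free thermal expansion of the whole bar: Σ αᵢΔT Lᵢ = 8.5×10⁻⁶×94×270 + 23.3×10⁻⁶×94×425 = 1.147 mm.
The rigid supports impose zero overall length change; the single axial force P common to all segments must satisfy P Σ Lᵢ/(AᵢEᵢ) = δ_free.
The series flexibility is Σ Lᵢ/(AᵢEᵢ) = 270/(2200×114×10³) + 425/(775×72×10³) = 8.693×10⁻⁶ mm/N.
Hence P = δ_free / Σ(L/AE) = 1.147/8.693×10⁻⁶ = 131.9 kN (compressive).
σ_{titanium alloy} = P / A = 131900 / 2200 = 59.95 MPa.

σ ≈ 60 MPa (compressive)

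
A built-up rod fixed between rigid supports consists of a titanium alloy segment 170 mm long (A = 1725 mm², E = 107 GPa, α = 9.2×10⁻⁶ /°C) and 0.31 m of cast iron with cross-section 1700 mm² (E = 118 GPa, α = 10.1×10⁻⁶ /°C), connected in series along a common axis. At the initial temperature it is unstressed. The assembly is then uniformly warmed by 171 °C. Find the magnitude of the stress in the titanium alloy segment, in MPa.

σ ≈ 189 MPa (compressive)

If the supports were absent, the total length change would be Σ αᵢΔT Lᵢ = 9.2×10⁻⁶×171×170 + 10.1×10⁻⁶×171×310 = 0.8028 mm.
The walls prevent any net length change, so an axial force P (same in every segment) develops. Compatibility: P · Σ Lᵢ/(AᵢEᵢ) = δ_free.
The series flexibility is Σ Lᵢ/(AᵢEᵢ) = 170/(1725×107×10³) + 310/(1700×118×10³) = 2.466×10⁻⁶ mm/N.
Hence P = δ_free / Σ(L/AE) = 0.8028/2.466×10⁻⁶ = 325.5 kN (compressive).
σ_{titanium alloy} = P / A = 325500 / 1725 = 188.7 MPa.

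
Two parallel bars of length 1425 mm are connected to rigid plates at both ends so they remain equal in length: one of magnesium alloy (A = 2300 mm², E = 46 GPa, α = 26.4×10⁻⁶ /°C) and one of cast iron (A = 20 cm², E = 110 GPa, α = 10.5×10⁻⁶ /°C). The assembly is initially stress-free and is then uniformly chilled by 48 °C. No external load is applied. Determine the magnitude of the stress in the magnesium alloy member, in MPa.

σ ≈ 23.7 MPa (tensile)

The magnesium alloy has the larger α, so on cooling it would change length more than the cast iron if both were free. The rigid plates force a common final length, so the magnesium alloy is put into tension and the cast iron into compression, with equal and opposite forces P (no external load).
Compatibility of the two members (thermal + elastic change equal): (α₁ − α₂)ΔT = P·[1/(A₁E₁) + 1/(A₂E₂)].
|α₁ − α₂|·ΔT = 15.9×10⁻⁶ × 48 = 0.0007632.
1/(A₁E₁) + 1/(A₂E₂) = 1/(2300×46×10³) + 1/(2000×110×10³) = 1.4×10⁻⁸ N⁻¹.
P = 0.0007632 / 1.4×10⁻⁸ = 54520 N = 54.52 kN.
σ_{magnesium alloy} = P/A₁ = 54520/2300 = 23.71 MPa, tensile.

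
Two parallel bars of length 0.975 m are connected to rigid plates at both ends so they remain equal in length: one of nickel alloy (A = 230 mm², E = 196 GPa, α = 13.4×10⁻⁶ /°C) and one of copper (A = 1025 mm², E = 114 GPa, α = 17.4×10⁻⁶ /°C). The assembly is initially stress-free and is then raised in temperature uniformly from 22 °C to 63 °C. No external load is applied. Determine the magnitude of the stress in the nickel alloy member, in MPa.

Equilibrium of a rigid end plate with no external load gives equal and opposite internal forces ±P in the two members. Since α_{copper} > α_{nickel alloy}, heating drives the copper into compression and the nickel alloy into tension.
Compatibility of the two members (thermal + elastic change equal): (α₁ − α₂)ΔT = P·[1/(A₁E₁) + 1/(A₂E₂)].
|α₁ − α₂|·ΔT = 4×10⁻⁶ × 41 = 0.000164.
1/(A₁E₁) + 1/(A₂E₂) = 1/(230×196×10³) + 1/(1025×114×10³) = 3.074×10⁻⁸ N⁻¹.
So P = 0.000164 / 3.074×10⁻⁸ = 5.335 kN.
σ_{nickel alloy} = P/A₁ = 5335/230 = 23.2 MPa, tensile.

σ ≈ 23.2 MPa (tensile)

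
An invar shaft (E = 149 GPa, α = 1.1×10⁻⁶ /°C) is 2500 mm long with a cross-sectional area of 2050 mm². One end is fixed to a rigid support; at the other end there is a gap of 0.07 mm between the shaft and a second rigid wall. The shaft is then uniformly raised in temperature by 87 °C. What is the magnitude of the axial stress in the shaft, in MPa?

If the wall were absent the shaft would grow by αΔT L = 1.1×10⁻⁶ × 87 × 2500 = 0.2393 mm.
The gap closes (δ_free > 0.07 mm) and the wall then resists a further 0.2393 − 0.07 = 0.1693 mm of expansion.
So σ = E(δ_free − g)/L = 149×10³ × 0.1693/2500 = 10.09 MPa.

σ ≈ 10.1 MPa (compressive)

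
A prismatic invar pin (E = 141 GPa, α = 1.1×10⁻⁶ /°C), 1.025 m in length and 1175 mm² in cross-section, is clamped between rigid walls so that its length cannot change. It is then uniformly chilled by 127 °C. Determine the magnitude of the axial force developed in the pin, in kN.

Full restraint means ε = 0, so the stress is σ = EαΔT = 141×10³ × 1.1×10⁻⁶ × 127 = 19.7 MPa.
Axial force P = σA = 19.7 × 1175 = 23140 N = 23.14 kN, tensile.

P ≈ 23.1 kN (tensile)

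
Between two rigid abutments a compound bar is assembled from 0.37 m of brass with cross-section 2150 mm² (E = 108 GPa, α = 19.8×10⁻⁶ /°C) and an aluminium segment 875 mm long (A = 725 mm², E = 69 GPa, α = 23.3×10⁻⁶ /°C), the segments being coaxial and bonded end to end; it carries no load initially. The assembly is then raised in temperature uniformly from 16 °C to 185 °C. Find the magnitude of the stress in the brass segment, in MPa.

σ ≈ 114 MPa (compressive)

With the walls removed the bar would change length by δ_free = Σ αᵢΔT Lᵢ = 19.8×10⁻⁶×169×370 + 23.3×10⁻⁶×169×875 = 4.684 mm.
Since the ends are fixed, an axial force P builds up, equal in every segment, with P · Σ Lᵢ/(AᵢEᵢ) = δ_free.
Σ Lᵢ/(AᵢEᵢ) = 370/(2150×108×10³) + 875/(725×69×10³) = 1.908×10⁻⁵ mm/N.
So P = 4.684 / 1.908×10⁻⁵ = 245.4 kN, compressive.
σ_{brass} = P / A = 245400 / 2150 = 114.1 MPa.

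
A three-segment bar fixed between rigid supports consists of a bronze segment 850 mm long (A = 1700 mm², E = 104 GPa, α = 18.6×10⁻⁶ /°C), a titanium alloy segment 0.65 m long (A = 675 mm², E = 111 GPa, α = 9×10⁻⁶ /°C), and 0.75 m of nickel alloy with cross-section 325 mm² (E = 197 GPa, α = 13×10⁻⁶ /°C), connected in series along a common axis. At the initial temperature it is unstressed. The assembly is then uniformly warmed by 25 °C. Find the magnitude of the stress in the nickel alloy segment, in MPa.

σ ≈ 95.9 MPa (compressive)

With the walls removed the bar would change length by δ_free = Σ αᵢΔT Lᵢ = 18.6×10⁻⁶×25×850 + 9×10⁻⁶×25×650 + 13×10⁻⁶×25×750 = 0.7853 mm.
Since the ends are fixed, an axial force P builds up, equal in every segment, with P · Σ Lᵢ/(AᵢEᵢ) = δ_free.
Σ Lᵢ/(AᵢEᵢ) = 850/(1700×104×10³) + 650/(675×111×10³) + 750/(325×197×10³) = 2.52×10⁻⁵ mm/N.
So P = 0.7853 / 2.52×10⁻⁵ = 31.16 kN, compressive.
σ_{nickel alloy} = P / A = 31160 / 325 = 95.89 MPa.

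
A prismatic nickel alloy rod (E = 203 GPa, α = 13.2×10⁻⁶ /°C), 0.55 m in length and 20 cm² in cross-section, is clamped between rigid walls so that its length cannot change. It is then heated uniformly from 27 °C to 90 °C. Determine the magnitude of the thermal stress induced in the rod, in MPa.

σ ≈ 169 MPa (compressive)

Because both ends are immovable the net strain is zero, and the suppressed thermal strain is αΔT = 13.2×10⁻⁶ × 63 = 831.6×10⁻⁶.
σ = EαΔT = 203×10³ × 13.2×10⁻⁶ × 63 = 168.8 MPa (compressive; the rod is trying to expand).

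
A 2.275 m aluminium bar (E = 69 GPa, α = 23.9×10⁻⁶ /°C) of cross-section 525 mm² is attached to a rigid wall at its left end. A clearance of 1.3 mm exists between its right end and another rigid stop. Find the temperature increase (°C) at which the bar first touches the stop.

ΔT ≈ 23.9 °C

The gap closes when αΔT L = 1.3 mm, since the bar is still unstressed at that instant.
So ΔT = g/(αL) = 1.3/(23.9×10⁻⁶ × 2275) = 23.91 °C.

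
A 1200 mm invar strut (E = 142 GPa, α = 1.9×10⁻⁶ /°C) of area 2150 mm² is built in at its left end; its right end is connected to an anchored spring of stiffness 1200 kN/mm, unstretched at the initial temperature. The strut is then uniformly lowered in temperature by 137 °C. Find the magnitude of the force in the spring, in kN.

P ≈ 65.6 kN

Free thermal contraction: δ_free = αΔT L = 1.9×10⁻⁶ × 137 × 1200 = 0.3124 mm.
Let P be the tensile force in the spring. The strut extends elastically by PL/(AE) and the spring stretches by P/k; together these equal δ_free.
P [ L/(AE) + 1/k ] = δ_free → P [ 1200/(2150×142×10³) + 1/(1200×10³) ] = 0.3124.
P = 0.3124 / 4.764×10⁻⁶ = 65570 N.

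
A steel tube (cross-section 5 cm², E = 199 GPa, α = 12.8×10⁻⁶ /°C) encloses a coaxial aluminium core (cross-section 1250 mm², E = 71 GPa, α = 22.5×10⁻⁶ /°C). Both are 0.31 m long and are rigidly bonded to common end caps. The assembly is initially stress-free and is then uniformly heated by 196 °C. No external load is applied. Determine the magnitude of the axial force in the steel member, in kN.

The aluminium has the larger α, so on heating it would change length more than the steel if both were free. The rigid plates force a common final length, so the aluminium is put into compression and the steel into tension, with equal and opposite forces P (no external load).
Equating the net (thermal + elastic) strains gives |α₁ − α₂|·ΔT = P·[1/(A₁E₁) + 1/(A₂E₂)].
|α₁ − α₂|·ΔT = 9.7×10⁻⁶ × 196 = 0.001901.
1/(A₁E₁) + 1/(A₂E₂) = 1/(500×199×10³) + 1/(1250×71×10³) = 2.132×10⁻⁸ N⁻¹.
P = 0.001901 / 2.132×10⁻⁸ = 89180 N = 89.18 kN.

P ≈ 89.2 kN (tensile in the steel)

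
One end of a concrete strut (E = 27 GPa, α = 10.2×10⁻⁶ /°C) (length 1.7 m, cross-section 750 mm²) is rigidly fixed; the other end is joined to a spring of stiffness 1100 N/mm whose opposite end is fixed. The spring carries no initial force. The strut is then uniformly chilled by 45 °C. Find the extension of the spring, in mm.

The unrestrained thermal change is αΔT L = 10.2×10⁻⁶ × 45 × 1700 = 0.7803 mm.
Let P be the tensile force in the spring. The strut extends elastically by PL/(AE) and the spring stretches by P/k; together these equal δ_free.
So P = δ_free / [L/(AE) + 1/k] = 0.7803 / [ 1700/(750×27×10³) + 1/(1100) ].
P = 0.7803 / 0.000993 = 785.8 N.
Spring extension = P/k = 785.8/(1100) = 0.7143 mm.

δ ≈ 0.714 mm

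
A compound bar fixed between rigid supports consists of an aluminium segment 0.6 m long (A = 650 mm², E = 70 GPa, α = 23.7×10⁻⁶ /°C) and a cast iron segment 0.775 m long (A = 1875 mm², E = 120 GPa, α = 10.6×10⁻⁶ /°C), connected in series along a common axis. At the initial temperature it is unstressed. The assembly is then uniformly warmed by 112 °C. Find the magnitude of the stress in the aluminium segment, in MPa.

Free thermal expansion of the whole bar: Σ αᵢΔT Lᵢ = 23.7×10⁻⁶×112×600 + 10.6×10⁻⁶×112×775 = 2.513 mm.
The rigid supports impose zero overall length change; the single axial force P common to all segments must satisfy P Σ Lᵢ/(AᵢEᵢ) = δ_free.
Σ Lᵢ/(AᵢEᵢ) = 600/(650×70×10³) + 775/(1875×120×10³) = 1.663×10⁻⁵ mm/N.
Hence P = δ_free / Σ(L/AE) = 2.513/1.663×10⁻⁵ = 151.1 kN (compressive).
σ_{aluminium} = P / A = 151100 / 650 = 232.4 MPa.

σ ≈ 232 MPa (compressive)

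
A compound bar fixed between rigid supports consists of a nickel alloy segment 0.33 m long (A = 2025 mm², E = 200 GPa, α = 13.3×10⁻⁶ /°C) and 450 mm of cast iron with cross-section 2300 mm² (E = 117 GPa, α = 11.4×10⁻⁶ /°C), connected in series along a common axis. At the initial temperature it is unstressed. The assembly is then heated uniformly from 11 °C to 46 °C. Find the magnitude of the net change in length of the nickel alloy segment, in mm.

|ΔL| ≈ 0.0445 mm

Free thermal expansion of the whole bar: Σ αᵢΔT Lᵢ = 13.3×10⁻⁶×35×330 + 11.4×10⁻⁶×35×450 = 0.3332 mm.
Since the ends are fixed, an axial force P builds up, equal in every segment, with P · Σ Lᵢ/(AᵢEᵢ) = δ_free.
Σ Lᵢ/(AᵢEᵢ) = 330/(2025×200×10³) + 450/(2300×117×10³) = 2.487×10⁻⁶ mm/N.
Hence P = δ_free / Σ(L/AE) = 0.3332/2.487×10⁻⁶ = 134 kN (compressive).
For the nickel alloy segment, free thermal change = 13.3×10⁻⁶×35×330 = 0.1536 mm and elastic change from P = 134000×330/(2025×200×10³) = 0.1092 mm; these oppose, so the net change is 0.0445 mm (segment lengthens).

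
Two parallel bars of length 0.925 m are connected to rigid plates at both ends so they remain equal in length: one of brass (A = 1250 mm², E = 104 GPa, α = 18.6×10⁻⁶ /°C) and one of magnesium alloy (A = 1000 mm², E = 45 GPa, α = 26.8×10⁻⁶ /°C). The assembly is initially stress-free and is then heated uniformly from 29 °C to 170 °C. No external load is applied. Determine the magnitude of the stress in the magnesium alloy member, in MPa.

The magnesium alloy has the larger α, so on heating it would change length more than the brass if both were free. The rigid plates force a common final length, so the magnesium alloy is put into compression and the brass into tension, with equal and opposite forces P (no external load).
Compatibility of the two members (thermal + elastic change equal): (α₁ − α₂)ΔT = P·[1/(A₁E₁) + 1/(A₂E₂)].
|α₁ − α₂|·ΔT = 8.2×10⁻⁶ × 141 = 0.001156.
1/(A₁E₁) + 1/(A₂E₂) = 1/(1250×104×10³) + 1/(1000×45×10³) = 2.991×10⁻⁸ N⁻¹.
So P = 0.001156 / 2.991×10⁻⁸ = 38.65 kN.
σ_{magnesium alloy} = P/A₂ = 38650/1000 = 38.65 MPa, compressive.

σ ≈ 38.7 MPa (compressive)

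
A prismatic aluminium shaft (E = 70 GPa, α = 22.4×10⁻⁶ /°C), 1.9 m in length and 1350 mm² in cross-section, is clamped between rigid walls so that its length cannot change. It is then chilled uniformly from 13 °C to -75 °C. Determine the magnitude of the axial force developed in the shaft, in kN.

The ends cannot move, so σ = EαΔT = 70×10³ × 22.4×10⁻⁶ × 88 = 138 MPa.
P = AEαΔT = 1350 × 70×10³ × 22.4×10⁻⁶ × 88 = 186.3 kN (tensile).

P ≈ 186 kN (tensile)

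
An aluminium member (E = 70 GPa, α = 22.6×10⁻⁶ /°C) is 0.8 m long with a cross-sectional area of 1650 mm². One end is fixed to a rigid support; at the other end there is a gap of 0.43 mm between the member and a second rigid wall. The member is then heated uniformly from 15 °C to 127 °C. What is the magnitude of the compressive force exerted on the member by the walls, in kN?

Free thermal elongation = αΔT L = 22.6×10⁻⁶ × 112 × 800 = 2.025 mm.
After closing the 0.43 mm clearance, 2.025 − 0.43 = 1.595 mm of expansion remains to be suppressed by the wall.
So σ = E(δ_free − g)/L = 70×10³ × 1.595/800 = 139.6 MPa.
P = σA = 139.6 × 1650 = 230.3 kN.

P ≈ 230 kN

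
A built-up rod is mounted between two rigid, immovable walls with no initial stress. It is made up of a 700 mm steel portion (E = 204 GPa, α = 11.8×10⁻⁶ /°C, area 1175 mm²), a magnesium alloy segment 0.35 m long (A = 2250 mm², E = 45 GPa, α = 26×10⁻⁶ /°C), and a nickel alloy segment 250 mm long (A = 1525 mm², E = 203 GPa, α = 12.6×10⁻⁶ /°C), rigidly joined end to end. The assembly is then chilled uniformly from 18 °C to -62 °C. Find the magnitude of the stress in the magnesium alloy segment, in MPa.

If the supports were absent, the total length change would be Σ αᵢΔT Lᵢ = 11.8×10⁻⁶×80×700 + 26×10⁻⁶×80×350 + 12.6×10⁻⁶×80×250 = 1.641 mm.
The walls prevent any net length change, so an axial force P (same in every segment) develops. Compatibility: P · Σ Lᵢ/(AᵢEᵢ) = δ_free.
Σ Lᵢ/(AᵢEᵢ) = 700/(1175×204×10³) + 350/(2250×45×10³) + 250/(1525×203×10³) = 7.185×10⁻⁶ mm/N.
P = 1.641 / 7.185×10⁻⁶ = 228400 N = 228.4 kN, tensile.
σ_{magnesium alloy} = P / A = 228400 / 2250 = 101.5 MPa.

σ ≈ 102 MPa (tensile)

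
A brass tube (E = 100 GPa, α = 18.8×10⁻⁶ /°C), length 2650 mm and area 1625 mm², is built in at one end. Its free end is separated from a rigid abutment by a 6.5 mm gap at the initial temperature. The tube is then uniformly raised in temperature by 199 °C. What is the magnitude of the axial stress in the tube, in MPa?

If the wall were absent the tube would grow by αΔT L = 18.8×10⁻⁶ × 199 × 2650 = 9.914 mm.
This exceeds the 6.5 mm gap, so the wall pushes back. The portion of expansion that must be recovered elastically is δ_free − gap = 9.914 − 6.5 = 3.414 mm.
That suppressed elongation corresponds to σ = E·Δ/L = 100×10³ × 3.414/2650 = 128.8 MPa.

σ ≈ 129 MPa (compressive)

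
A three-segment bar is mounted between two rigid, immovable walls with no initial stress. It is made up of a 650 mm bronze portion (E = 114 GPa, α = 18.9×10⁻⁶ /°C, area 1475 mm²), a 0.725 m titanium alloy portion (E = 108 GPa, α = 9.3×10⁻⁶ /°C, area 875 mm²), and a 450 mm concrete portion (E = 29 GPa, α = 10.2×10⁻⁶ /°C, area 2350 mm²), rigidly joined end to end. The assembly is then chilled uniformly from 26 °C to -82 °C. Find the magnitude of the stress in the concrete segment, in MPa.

Free thermal contraction of the whole bar: Σ αᵢΔT Lᵢ = 18.9×10⁻⁶×108×650 + 9.3×10⁻⁶×108×725 + 10.2×10⁻⁶×108×450 = 2.551 mm.
The walls prevent any net length change, so an axial force P (same in every segment) develops. Compatibility: P · Σ Lᵢ/(AᵢEᵢ) = δ_free.
Σ Lᵢ/(AᵢEᵢ) = 650/(1475×114×10³) + 725/(875×108×10³) + 450/(2350×29×10³) = 1.814×10⁻⁵ mm/N.
P = 2.551 / 1.814×10⁻⁵ = 140600 N = 140.6 kN, tensile.
σ_{concrete} = P / A = 140600 / 2350 = 59.83 MPa.

σ ≈ 59.8 MPa (tensile)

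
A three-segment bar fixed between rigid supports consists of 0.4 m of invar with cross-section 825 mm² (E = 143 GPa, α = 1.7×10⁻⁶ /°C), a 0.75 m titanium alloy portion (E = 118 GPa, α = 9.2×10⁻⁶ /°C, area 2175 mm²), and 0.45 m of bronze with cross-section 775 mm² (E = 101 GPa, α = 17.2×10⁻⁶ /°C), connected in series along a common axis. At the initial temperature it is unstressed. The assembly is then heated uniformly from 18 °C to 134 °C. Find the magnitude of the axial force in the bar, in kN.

P ≈ 147 kN (compressive)

Free thermal expansion of the whole bar: Σ αᵢΔT Lᵢ = 1.7×10⁻⁶×116×400 + 9.2×10⁻⁶×116×750 + 17.2×10⁻⁶×116×450 = 1.777 mm.
The rigid supports impose zero overall length change; the single axial force P common to all segments must satisfy P Σ Lᵢ/(AᵢEᵢ) = δ_free.
The series flexibility is Σ Lᵢ/(AᵢEᵢ) = 400/(825×143×10³) + 750/(2175×118×10³) + 450/(775×101×10³) = 1.206×10⁻⁵ mm/N.
So P = 1.777 / 1.206×10⁻⁵ = 147.3 kN, compressive.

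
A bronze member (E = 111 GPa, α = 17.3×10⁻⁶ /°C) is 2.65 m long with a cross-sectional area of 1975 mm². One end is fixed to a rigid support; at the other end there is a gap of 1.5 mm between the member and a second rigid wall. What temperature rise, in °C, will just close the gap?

Contact occurs when the free expansion equals the gap: αΔT L = 1.5 mm.
ΔT = 1.5 / (17.3×10⁻⁶ × 2650) = 32.72 °C.

ΔT ≈ 32.7 °C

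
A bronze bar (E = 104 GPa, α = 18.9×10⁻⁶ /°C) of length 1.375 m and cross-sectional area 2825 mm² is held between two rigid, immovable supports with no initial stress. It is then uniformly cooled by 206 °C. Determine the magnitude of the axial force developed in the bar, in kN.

P ≈ 1140 kN (tensile)

With zero net strain, σ = E·αΔT = 104 GPa × 18.9×10⁻⁶ × 206 = 404.9 MPa.
Then P = σA = 404.9 × 2825 mm² = 1144 kN, tensile.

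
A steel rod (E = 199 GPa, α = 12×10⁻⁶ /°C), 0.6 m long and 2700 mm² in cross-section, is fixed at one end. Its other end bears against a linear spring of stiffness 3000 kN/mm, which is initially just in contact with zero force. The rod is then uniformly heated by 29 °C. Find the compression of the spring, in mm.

The unrestrained thermal change is αΔT L = 12×10⁻⁶ × 29 × 600 = 0.2088 mm.
With a force P in the spring, the elastic change of the rod is PL/(AE) and that of the spring is P/k; compatibility requires their sum to equal δ_free.
P [ L/(AE) + 1/k ] = δ_free → P [ 600/(2700×199×10³) + 1/(3000×10³) ] = 0.2088.
P = 0.2088 / 1.45×10⁻⁶ = 144000 N.
Spring compression = P/k = 144000/(3000×10³) = 0.048 mm.

δ ≈ 0.048 mm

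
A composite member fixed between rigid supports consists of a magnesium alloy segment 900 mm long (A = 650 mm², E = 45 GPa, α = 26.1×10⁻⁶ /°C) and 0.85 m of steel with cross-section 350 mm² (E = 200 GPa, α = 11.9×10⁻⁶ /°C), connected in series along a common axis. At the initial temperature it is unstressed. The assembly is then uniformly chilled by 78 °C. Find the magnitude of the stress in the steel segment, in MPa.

Free thermal contraction of the whole bar: Σ αᵢΔT Lᵢ = 26.1×10⁻⁶×78×900 + 11.9×10⁻⁶×78×850 = 2.621 mm.
The walls prevent any net length change, so an axial force P (same in every segment) develops. Compatibility: P · Σ Lᵢ/(AᵢEᵢ) = δ_free.
The series flexibility is Σ Lᵢ/(AᵢEᵢ) = 900/(650×45×10³) + 850/(350×200×10³) = 4.291×10⁻⁵ mm/N.
Hence P = δ_free / Σ(L/AE) = 2.621/4.291×10⁻⁵ = 61.08 kN (tensile).
σ_{steel} = P / A = 61080 / 350 = 174.5 MPa.

σ ≈ 175 MPa (tensile)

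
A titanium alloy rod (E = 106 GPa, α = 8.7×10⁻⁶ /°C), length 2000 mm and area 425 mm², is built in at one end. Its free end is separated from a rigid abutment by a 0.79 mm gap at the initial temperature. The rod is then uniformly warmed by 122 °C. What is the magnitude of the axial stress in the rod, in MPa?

σ ≈ 70.6 MPa (compressive)

Unrestrained expansion: δ_free = αΔT L = 8.7×10⁻⁶ × 122 × 2000 = 2.123 mm.
This exceeds the 0.79 mm gap, so the wall pushes back. The portion of expansion that must be recovered elastically is δ_free − gap = 2.123 − 0.79 = 1.333 mm.
That suppressed elongation corresponds to σ = E·Δ/L = 106×10³ × 1.333/2000 = 70.64 MPa.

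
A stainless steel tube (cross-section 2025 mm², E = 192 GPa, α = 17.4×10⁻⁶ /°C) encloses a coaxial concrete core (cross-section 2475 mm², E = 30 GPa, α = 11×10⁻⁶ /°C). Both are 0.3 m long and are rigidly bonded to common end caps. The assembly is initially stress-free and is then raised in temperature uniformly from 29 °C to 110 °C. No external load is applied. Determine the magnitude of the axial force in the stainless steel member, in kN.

P ≈ 32.3 kN (compressive in the stainless steel)

Both members must finish at the same length. With the larger α, the stainless steel tends to over-expand; the plates restrain it, putting the stainless steel in compression and the concrete in tension. With no external load the two internal forces are equal and opposite, magnitude P.
Setting the final lengths equal and cancelling L: (α₁ − α₂)ΔT = P/(A₁E₁) + P/(A₂E₂).
|α₁ − α₂|·ΔT = 6.4×10⁻⁶ × 81 = 0.0005184.
1/(A₁E₁) + 1/(A₂E₂) = 1/(2025×192×10³) + 1/(2475×30×10³) = 1.604×10⁻⁸ N⁻¹.
P = 0.0005184 / 1.604×10⁻⁸ = 32320 N = 32.32 kN.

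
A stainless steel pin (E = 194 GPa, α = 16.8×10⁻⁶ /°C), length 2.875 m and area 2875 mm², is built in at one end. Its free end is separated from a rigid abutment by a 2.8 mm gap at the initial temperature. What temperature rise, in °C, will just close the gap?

ΔT ≈ 58 °C

Contact occurs when the free expansion equals the gap: αΔT L = 2.8 mm.
ΔT = 2.8 / (16.8×10⁻⁶ × 2875) = 57.97 °C.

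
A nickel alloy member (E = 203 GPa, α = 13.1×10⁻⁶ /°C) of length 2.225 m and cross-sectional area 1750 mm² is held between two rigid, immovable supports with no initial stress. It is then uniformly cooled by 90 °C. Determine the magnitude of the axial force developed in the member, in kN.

The ends cannot move, so σ = EαΔT = 203×10³ × 13.1×10⁻⁶ × 90 = 239.3 MPa.
P = AEαΔT = 1750 × 203×10³ × 13.1×10⁻⁶ × 90 = 418.8 kN (tensile).

P ≈ 419 kN (tensile)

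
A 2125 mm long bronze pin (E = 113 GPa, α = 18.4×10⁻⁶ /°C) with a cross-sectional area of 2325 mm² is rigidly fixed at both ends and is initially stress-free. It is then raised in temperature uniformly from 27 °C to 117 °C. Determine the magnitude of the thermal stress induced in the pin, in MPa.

The supports are rigid, so the total axial strain is zero. The restrained thermal strain is ε = αΔT = 18.4×10⁻⁶ × 90 = 1656×10⁻⁶.
Hence σ = E·αΔT = 113×10³ × 1656×10⁻⁶ = 187.1 MPa, compressive.

σ ≈ 187 MPa (compressive)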